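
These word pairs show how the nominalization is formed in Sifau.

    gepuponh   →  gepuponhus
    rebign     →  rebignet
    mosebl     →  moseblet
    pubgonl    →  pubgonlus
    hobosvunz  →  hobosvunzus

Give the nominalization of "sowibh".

pubgonl and mosebl both end in -l yet inflect differently (pubgonlus, moseblet), so the final letter is not what conditions the rule; the second-to-last letter is.
"sowibh" has second-to-last letter 'b'. The one such stem in the data (mosebl → moseblet) adds -et, so the same rule applies.
The other pattern: stems whose second-to-last letter is 'n' add -us.
So sowibh → sowibhet.

sowibhet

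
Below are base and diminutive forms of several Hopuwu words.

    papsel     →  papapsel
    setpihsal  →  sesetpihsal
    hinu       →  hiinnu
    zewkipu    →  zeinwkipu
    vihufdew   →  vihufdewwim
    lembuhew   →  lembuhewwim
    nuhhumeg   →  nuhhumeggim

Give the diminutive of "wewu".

weinwu

"wewu" ends in -u. The stems ending in -u (hinu → hiinnu, zewkipu → zeinwkipu) insert -in- after the first vowel.
The other patterns: stems ending in -l repeat the first consonant+vowel as a prefix; stems ending in -g or -w double the final consonant and add -im.
So wewu → weinwu.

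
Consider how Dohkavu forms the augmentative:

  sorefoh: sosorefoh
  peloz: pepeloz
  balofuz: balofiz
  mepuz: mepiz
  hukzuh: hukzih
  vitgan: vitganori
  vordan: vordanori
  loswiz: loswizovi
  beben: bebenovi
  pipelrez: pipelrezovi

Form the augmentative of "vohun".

peloz and balofuz both end in -z yet inflect differently (pepeloz, balofiz), so the final letter is not what conditions the rule; the last vowel is.
"vohun" has last vowel 'u'. The stems whose last vowel is 'u' (balofuz → balofiz, mepuz → mepiz, hukzuh → hukzih) change the last vowel to 'i'.
So vohun → vohin.

vohin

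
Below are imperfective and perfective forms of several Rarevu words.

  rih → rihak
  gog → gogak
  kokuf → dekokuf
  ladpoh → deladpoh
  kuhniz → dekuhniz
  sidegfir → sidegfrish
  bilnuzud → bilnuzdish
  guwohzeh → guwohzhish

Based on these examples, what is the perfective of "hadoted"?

rih and ladpoh both end in -h yet inflect differently (rihak, deladpoh), so the final letter is not what conditions the rule; the number of vowels is.
"hadoted" has 3 vowels. The stems with 3 vowels (sidegfir → sidegfrish, bilnuzud → bilnuzdish, guwohzeh → guwohzhish) delete the last vowel and add -ish.
The other patterns: stems with 1 vowel add -ak; stems with 2 vowels add the prefix de-.
So hadoted → hadotdish.

hadotdish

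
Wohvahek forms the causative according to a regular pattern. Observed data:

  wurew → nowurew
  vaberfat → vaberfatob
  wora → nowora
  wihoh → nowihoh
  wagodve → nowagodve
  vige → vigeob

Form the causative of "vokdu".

"vokdu" begins with v-. The stems beginning with v- (vige → vigeob, vaberfat → vaberfatob) add -ob.
So vokdu → vokduob.

vokduob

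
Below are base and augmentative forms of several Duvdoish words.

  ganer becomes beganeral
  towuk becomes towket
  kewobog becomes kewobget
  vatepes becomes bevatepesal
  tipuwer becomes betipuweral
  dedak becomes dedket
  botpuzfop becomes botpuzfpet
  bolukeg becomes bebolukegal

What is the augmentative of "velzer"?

bolukeg and kewobog both end in -g yet inflect differently (bebolukegal, kewobget), so the final letter is not what conditions the rule; the last vowel is.
"velzer" has last vowel 'e'. The stems whose last vowel is 'e' (tipuwer → betipuweral, vatepes → bevatepesal, ganer → beganeral) add be- … -al around the stem.
So velzer → bevelzeral.

bevelzeral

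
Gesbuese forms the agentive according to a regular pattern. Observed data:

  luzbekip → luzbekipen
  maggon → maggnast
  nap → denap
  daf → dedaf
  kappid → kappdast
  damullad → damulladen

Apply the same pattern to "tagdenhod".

tagdenhoden

kappid and damullad both end in -d yet inflect differently (kappdast, damulladen), so the final letter is not what conditions the rule; the number of vowels is.
"tagdenhod" has 3 vowels. The stems with 3 vowels (damullad → damulladen, luzbekip → luzbekipen) add -en.
The other patterns: stems with 1 vowel add the prefix de-; stems with 2 vowels delete the last vowel and add -ast.
So tagdenhod → tagdenhoden.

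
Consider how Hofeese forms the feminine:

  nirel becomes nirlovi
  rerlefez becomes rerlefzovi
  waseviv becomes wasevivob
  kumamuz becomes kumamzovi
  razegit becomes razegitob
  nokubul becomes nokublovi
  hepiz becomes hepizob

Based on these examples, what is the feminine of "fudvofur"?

fudvofrovi

hepiz and kumamuz both end in -z yet inflect differently (hepizob, kumamzovi), so the final letter is not what conditions the rule; the last vowel is.
"fudvofur" has last vowel 'u'. The stems whose last vowel is 'u' (nokubul → nokublovi, kumamuz → kumamzovi) delete the last vowel and add -ovi.
The other pattern: stems whose last vowel is 'i' add -ob.
So fudvofur → fudvofrovi.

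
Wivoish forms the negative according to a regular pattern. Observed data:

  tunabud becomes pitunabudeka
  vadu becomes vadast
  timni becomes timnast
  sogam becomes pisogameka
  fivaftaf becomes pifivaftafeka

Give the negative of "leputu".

tunabud and vadu both have last vowel 'u' yet inflect differently (pitunabudeka, vadast), so the last vowel is not what conditions the rule; whether the stem ends in a vowel or a consonant is.
"leputu" ends in a vowel. The stems ending in a vowel (timni → timnast, vadu → vadast) drop the final letter and add -ast.
So leputu → leputast.

leputast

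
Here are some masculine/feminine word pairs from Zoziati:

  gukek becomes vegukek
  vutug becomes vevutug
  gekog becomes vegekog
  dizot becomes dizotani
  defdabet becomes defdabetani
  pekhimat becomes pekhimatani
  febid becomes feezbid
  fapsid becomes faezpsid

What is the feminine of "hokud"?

hoezkud

gekog and dizot both have last vowel 'o' yet inflect differently (vegekog, dizotani), so the last vowel is not what conditions the rule; the final letter is.
"hokud" ends in -d. The stems ending in -d (febid → feezbid, fapsid → faezpsid) insert -ez- after the first vowel.
The other patterns: stems ending in -g or -k add the prefix ve-; stems ending in -t add -ani.
So hokud → hoezkud.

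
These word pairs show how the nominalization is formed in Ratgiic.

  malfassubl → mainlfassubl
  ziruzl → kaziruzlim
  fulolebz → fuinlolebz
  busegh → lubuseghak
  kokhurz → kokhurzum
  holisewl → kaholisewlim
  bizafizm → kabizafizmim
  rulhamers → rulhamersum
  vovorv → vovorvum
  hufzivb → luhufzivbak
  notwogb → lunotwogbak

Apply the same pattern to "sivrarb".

"sivrarb" has second-to-last letter 'r'. The stems whose second-to-last letter is 'r' (vovorv → vovorvum, kokhurz → kokhurzum, rulhamers → rulhamersum) add -um.
So sivrarb → sivrarbum.

sivrarbum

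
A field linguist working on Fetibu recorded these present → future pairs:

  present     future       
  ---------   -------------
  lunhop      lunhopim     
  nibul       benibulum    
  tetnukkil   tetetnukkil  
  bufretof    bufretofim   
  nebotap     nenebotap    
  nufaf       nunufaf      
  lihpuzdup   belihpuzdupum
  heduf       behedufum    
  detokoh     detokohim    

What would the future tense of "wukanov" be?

wukanovim

lunhop and lihpuzdup both end in -p yet inflect differently (lunhopim, belihpuzdupum), so the final letter is not what conditions the rule; the last vowel is.
"wukanov" has last vowel 'o'. The stems whose last vowel is 'o' (bufretof → bufretofim, lunhop → lunhopim, detokoh → detokohim) add -im.
The other patterns: stems whose last vowel is 'u' add be- … -um around the stem; stems whose last vowel is 'a' or 'i' repeat the first consonant+vowel as a prefix.
So wukanov → wukanovim.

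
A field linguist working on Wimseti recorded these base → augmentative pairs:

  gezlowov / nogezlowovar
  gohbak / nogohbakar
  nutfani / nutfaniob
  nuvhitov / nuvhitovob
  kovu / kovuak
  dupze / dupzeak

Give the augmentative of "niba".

nibaob

gezlowov and nuvhitov both end in -v yet inflect differently (nogezlowovar, nuvhitovob), so the final letter is not what conditions the rule; the first letter is.
"niba" begins with n-. The stems beginning with n- (nutfani → nutfaniob, nuvhitov → nuvhitovob) add -ob.
The other patterns: stems beginning with g- add no- … -ar around the stem; stems beginning with d- or k- add -ak.
So niba → nibaob.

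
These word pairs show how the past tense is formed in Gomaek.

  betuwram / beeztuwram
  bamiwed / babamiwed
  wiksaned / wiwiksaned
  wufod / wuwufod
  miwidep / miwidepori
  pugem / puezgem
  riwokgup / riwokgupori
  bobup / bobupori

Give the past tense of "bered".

miwidep and wiksaned both have last vowel 'e' yet inflect differently (miwidepori, wiwiksaned), so the last vowel is not what conditions the rule; the final letter is.
"bered" ends in -d. The stems ending in -d (wiksaned → wiwiksaned, wufod → wuwufod, bamiwed → babamiwed) repeat the first consonant+vowel as a prefix.
The other patterns: stems ending in -p add -ori; stems ending in -m insert -ez- after the first vowel.
So bered → bebered.

bebered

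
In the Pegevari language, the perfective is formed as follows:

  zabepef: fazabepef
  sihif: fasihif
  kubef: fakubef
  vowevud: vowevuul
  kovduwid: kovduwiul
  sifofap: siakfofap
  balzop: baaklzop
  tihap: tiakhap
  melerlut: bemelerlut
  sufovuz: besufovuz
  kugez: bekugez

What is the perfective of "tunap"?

sihif and kovduwid both have last vowel 'i' yet inflect differently (fasihif, kovduwiul), so the last vowel is not what conditions the rule; the final letter is.
"tunap" ends in -p. The stems ending in -p (sifofap → siakfofap, balzop → baaklzop, tihap → tiakhap) insert -ak- after the first vowel.
The other patterns: stems ending in -f add the prefix fa-; stems ending in -d drop the final letter and add -ul; stems ending in -t or -z add the prefix be-.
So tunap → tuaknap.

tuaknap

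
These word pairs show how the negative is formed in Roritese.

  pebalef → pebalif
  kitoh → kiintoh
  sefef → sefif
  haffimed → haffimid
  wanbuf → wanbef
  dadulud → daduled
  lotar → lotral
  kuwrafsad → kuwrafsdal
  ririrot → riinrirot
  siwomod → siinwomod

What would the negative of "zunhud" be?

zunhed

siwomod and dadulud both end in -d yet inflect differently (siinwomod, daduled), so the final letter is not what conditions the rule; the last vowel is.
"zunhud" has last vowel 'u'. The stems whose last vowel is 'u' (dadulud → daduled, wanbuf → wanbef) change the last vowel to 'e'.
The other patterns: stems whose last vowel is 'o' insert -in- after the first vowel; stems whose last vowel is 'e' change the last vowel to 'i'; stems whose last vowel is 'a' delete the last vowel and add -al.
So zunhud → zunhed.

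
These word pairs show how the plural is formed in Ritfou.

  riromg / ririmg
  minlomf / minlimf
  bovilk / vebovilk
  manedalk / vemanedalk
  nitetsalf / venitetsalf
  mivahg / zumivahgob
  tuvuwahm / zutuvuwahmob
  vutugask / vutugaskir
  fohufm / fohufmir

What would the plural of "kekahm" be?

zukekahmob

"kekahm" has second-to-last letter 'h'. The stems whose second-to-last letter is 'h' (mivahg → zumivahgob, tuvuwahm → zutuvuwahmob) add zu- … -ob around the stem.
The other patterns: stems whose second-to-last letter is 'm' change the last vowel to 'i'; stems whose second-to-last letter is 'l' add the prefix ve-; stems whose second-to-last letter is 'f' or 's' add -ir.
So kekahm → zukekahmob.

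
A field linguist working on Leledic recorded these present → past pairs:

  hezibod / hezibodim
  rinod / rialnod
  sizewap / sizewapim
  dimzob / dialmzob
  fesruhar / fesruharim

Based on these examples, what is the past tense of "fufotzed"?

hezibod and rinod both end in -d yet inflect differently (hezibodim, rialnod), so the final letter is not what conditions the rule; the number of vowels is.
"fufotzed" has 3 vowels. The stems with 3 vowels (hezibod → hezibodim, fesruhar → fesruharim, sizewap → sizewapim) add -im.
The other pattern: stems with 2 vowels insert -al- after the first vowel.
So fufotzed → fufotzedim.

fufotzedim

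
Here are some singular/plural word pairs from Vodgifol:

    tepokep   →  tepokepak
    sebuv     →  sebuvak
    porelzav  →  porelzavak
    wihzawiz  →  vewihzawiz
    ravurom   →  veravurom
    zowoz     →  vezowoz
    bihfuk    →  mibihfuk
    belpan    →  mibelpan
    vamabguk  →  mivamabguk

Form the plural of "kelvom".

vekelvom

sebuv and bihfuk both have last vowel 'u' yet inflect differently (sebuvak, mibihfuk), so the last vowel is not what conditions the rule; the final letter is.
"kelvom" ends in -m. The one such stem in the data (ravurom → veravurom) adds the prefix ve-, so the same rule applies.
So kelvom → vekelvom.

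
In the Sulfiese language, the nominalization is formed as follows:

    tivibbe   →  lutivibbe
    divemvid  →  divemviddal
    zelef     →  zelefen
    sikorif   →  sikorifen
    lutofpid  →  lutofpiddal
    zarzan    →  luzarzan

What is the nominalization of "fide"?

lufide

sikorif and divemvid both have last vowel 'i' yet inflect differently (sikorifen, divemviddal), so the last vowel is not what conditions the rule; the final letter is.
"fide" ends in -e. The one such stem in the data (tivibbe → lutivibbe) adds the prefix lu-, so the same rule applies.
The other patterns: stems ending in -f add -en; stems ending in -d double the final consonant and add -al.
So fide → lufide.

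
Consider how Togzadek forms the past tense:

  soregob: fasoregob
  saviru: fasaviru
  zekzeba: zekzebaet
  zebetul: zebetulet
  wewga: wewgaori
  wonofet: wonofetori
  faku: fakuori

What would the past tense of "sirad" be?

zekzeba and wewga both end in -a yet inflect differently (zekzebaet, wewgaori), so the final letter is not what conditions the rule; the first letter is.
"sirad" begins with s-. The stems beginning with s- (soregob → fasoregob, saviru → fasaviru) add the prefix fa-.
The other patterns: stems beginning with z- add -et; stems beginning with f- or w- add -ori.
So sirad → fasirad.

fasirad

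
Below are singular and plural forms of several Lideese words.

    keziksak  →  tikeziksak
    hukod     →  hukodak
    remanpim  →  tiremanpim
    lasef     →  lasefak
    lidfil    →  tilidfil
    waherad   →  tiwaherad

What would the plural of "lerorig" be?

tilerorig

"lerorig" has last vowel 'i'. The stems whose last vowel is 'i' (remanpim → tiremanpim, lidfil → tilidfil) add the prefix ti-.
The other pattern: stems whose last vowel is 'e' or 'o' add -ak.
So lerorig → tilerorig.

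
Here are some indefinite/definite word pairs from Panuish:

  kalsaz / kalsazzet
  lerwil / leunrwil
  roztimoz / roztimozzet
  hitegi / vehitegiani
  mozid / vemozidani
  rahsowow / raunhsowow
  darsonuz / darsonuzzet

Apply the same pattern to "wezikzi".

"wezikzi" ends in -i. The one such stem in the data (hitegi → vehitegiani) adds ve- … -ani around the stem, so the same rule applies.
So wezikzi → vewezikziani.

vewezikziani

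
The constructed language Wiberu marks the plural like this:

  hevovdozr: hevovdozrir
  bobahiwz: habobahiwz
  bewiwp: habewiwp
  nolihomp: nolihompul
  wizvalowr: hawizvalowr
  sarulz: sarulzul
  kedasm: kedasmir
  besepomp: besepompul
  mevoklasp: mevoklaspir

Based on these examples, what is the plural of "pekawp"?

bewiwp and besepomp both end in -p yet inflect differently (habewiwp, besepompul), so the final letter is not what conditions the rule; the second-to-last letter is.
"pekawp" has second-to-last letter 'w'. The stems whose second-to-last letter is 'w' (wizvalowr → hawizvalowr, bewiwp → habewiwp, bobahiwz → habobahiwz) add the prefix ha-.
The other patterns: stems whose second-to-last letter is 'l' or 'm' add -ul; stems whose second-to-last letter is 's' or 'z' add -ir.
So pekawp → hapekawp.

hapekawp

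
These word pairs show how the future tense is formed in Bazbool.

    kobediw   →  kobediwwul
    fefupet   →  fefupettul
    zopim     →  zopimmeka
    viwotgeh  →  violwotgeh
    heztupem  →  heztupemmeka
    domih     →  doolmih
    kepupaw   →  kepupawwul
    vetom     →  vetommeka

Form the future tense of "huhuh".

huolhuh

domih and zopim both have last vowel 'i' yet inflect differently (doolmih, zopimmeka), so the last vowel is not what conditions the rule; the final letter is.
"huhuh" ends in -h. The stems ending in -h (viwotgeh → violwotgeh, domih → doolmih) insert -ol- after the first vowel.
So huhuh → huolhuh.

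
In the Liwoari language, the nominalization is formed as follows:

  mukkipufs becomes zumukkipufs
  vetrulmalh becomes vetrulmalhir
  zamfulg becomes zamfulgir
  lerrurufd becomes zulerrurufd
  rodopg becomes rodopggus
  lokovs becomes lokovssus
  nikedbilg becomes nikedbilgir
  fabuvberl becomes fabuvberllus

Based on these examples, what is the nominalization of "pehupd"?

"pehupd" has second-to-last letter 'p'. The one such stem in the data (rodopg → rodopggus) doubles the final consonant and adds -us (as do fabuvberl, lokovs), so the same rule applies.
So pehupd → pehupddus.

pehupddus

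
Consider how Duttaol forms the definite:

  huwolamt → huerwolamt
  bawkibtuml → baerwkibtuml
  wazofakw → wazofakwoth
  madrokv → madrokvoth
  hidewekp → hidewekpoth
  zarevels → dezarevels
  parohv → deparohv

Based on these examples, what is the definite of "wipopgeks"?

wipopgeksoth

madrokv and parohv both end in -v yet inflect differently (madrokvoth, deparohv), so the final letter is not what conditions the rule; the second-to-last letter is.
"wipopgeks" has second-to-last letter 'k'. The stems whose second-to-last letter is 'k' (wazofakw → wazofakwoth, madrokv → madrokvoth, hidewekp → hidewekpoth) add -oth.
The other patterns: stems whose second-to-last letter is 'm' insert -er- after the first vowel; stems whose second-to-last letter is 'h' or 'l' add the prefix de-.
So wipopgeks → wipopgeksoth.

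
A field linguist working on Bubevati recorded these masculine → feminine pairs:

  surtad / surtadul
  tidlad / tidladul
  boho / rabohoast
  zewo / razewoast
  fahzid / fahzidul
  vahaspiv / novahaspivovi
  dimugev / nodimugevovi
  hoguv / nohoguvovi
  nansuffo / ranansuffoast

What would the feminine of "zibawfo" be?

razibawfoast

vahaspiv and fahzid both have last vowel 'i' yet inflect differently (novahaspivovi, fahzidul), so the last vowel is not what conditions the rule; the final letter is.
"zibawfo" ends in -o. The stems ending in -o (zewo → razewoast, boho → rabohoast, nansuffo → ranansuffoast) add ra- … -ast around the stem.
The other patterns: stems ending in -v add no- … -ovi around the stem; stems ending in -d add -ul.
So zibawfo → razibawfoast.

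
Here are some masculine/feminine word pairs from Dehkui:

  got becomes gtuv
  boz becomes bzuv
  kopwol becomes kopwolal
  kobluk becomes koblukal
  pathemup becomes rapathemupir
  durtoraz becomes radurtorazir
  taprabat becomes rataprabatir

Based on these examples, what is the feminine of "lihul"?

lihulal

boz and durtoraz both end in -z yet inflect differently (bzuv, radurtorazir), so the final letter is not what conditions the rule; the number of vowels is.
"lihul" has 2 vowels. The stems with 2 vowels (kopwol → kopwolal, kobluk → koblukal) add -al.
The other patterns: stems with 1 vowel delete the last vowel and add -uv; stems with 3 vowels add ra- … -ir around the stem.
So lihul → lihulal.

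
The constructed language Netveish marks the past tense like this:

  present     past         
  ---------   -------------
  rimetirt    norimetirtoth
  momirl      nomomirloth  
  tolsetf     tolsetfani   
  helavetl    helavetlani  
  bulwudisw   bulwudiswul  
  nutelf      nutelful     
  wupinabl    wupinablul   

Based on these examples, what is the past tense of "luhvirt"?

noluhvirtoth

momirl and helavetl both end in -l yet inflect differently (nomomirloth, helavetlani), so the final letter is not what conditions the rule; the second-to-last letter is.
"luhvirt" has second-to-last letter 'r'. The stems whose second-to-last letter is 'r' (rimetirt → norimetirtoth, momirl → nomomirloth) add no- … -oth around the stem.
So luhvirt → noluhvirtoth.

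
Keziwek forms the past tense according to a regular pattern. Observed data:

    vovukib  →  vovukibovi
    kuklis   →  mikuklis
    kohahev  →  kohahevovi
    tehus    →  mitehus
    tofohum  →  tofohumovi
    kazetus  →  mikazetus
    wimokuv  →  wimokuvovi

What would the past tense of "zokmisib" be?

"zokmisib" ends in -b. The one such stem in the data (vovukib → vovukibovi) adds -ovi, so the same rule applies.
The other pattern: stems ending in -s add the prefix mi-.
So zokmisib → zokmisibovi.

zokmisibovi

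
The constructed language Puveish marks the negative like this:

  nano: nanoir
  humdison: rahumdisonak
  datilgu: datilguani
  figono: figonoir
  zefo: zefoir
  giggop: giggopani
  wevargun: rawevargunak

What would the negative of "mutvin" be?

ramutvinak

giggop and figono both have last vowel 'o' yet inflect differently (giggopani, figonoir), so the last vowel is not what conditions the rule; the final letter is.
"mutvin" ends in -n. The stems ending in -n (wevargun → rawevargunak, humdison → rahumdisonak) add ra- … -ak around the stem.
So mutvin → ramutvinak.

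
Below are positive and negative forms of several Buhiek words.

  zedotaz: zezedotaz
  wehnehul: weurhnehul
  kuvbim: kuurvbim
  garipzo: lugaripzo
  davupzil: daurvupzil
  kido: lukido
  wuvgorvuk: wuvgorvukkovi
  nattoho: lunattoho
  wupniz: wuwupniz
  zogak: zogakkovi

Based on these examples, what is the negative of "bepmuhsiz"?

zogak and zedotaz both have last vowel 'a' yet inflect differently (zogakkovi, zezedotaz), so the last vowel is not what conditions the rule; the final letter is.
"bepmuhsiz" ends in -z. The stems ending in -z (wupniz → wuwupniz, zedotaz → zezedotaz) repeat the first consonant+vowel as a prefix.
The other patterns: stems ending in -k double the final consonant and add -ovi; stems ending in -o add the prefix lu-; stems ending in -l or -m insert -ur- after the first vowel.
So bepmuhsiz → bebepmuhsiz.

bebepmuhsiz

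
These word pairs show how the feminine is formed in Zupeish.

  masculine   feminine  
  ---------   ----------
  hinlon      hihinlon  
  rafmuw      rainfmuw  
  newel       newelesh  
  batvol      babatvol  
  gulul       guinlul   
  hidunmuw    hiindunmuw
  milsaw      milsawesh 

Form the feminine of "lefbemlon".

gulul and batvol both end in -l yet inflect differently (guinlul, babatvol), so the final letter is not what conditions the rule; the last vowel is.
"lefbemlon" has last vowel 'o'. The stems whose last vowel is 'o' (batvol → babatvol, hinlon → hihinlon) repeat the first consonant+vowel as a prefix.
The other patterns: stems whose last vowel is 'u' insert -in- after the first vowel; stems whose last vowel is 'a' or 'e' add -esh.
So lefbemlon → lelefbemlon.

lelefbemlon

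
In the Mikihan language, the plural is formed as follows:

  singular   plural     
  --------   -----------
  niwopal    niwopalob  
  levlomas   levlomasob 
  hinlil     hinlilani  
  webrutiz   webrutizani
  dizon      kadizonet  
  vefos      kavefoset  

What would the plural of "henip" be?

niwopal and hinlil both end in -l yet inflect differently (niwopalob, hinlilani), so the final letter is not what conditions the rule; the last vowel is.
"henip" has last vowel 'i'. The stems whose last vowel is 'i' (hinlil → hinlilani, webrutiz → webrutizani) add -ani.
So henip → henipani.

henipani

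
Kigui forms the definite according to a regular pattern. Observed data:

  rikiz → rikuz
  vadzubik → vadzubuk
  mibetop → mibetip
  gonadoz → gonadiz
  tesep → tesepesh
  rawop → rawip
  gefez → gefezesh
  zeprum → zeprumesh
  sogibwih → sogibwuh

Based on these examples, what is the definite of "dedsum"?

gonadoz and rikiz both end in -z yet inflect differently (gonadiz, rikuz), so the final letter is not what conditions the rule; the last vowel is.
"dedsum" has last vowel 'u'. The one such stem in the data (zeprum → zeprumesh) adds -esh, so the same rule applies.
The other patterns: stems whose last vowel is 'o' change the last vowel to 'i'; stems whose last vowel is 'i' change the last vowel to 'u'.
So dedsum → dedsumesh.

dedsumesh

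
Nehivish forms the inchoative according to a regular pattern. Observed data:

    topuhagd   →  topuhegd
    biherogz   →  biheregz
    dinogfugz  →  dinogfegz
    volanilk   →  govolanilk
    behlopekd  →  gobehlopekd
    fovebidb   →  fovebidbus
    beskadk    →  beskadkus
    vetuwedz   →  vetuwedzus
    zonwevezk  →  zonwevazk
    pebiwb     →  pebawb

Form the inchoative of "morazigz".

topuhagd and behlopekd both end in -d yet inflect differently (topuhegd, gobehlopekd), so the final letter is not what conditions the rule; the second-to-last letter is.
"morazigz" has second-to-last letter 'g'. The stems whose second-to-last letter is 'g' (topuhagd → topuhegd, biherogz → biheregz, dinogfugz → dinogfegz) change the last vowel to 'e'.
So morazigz → morazegz.

morazegz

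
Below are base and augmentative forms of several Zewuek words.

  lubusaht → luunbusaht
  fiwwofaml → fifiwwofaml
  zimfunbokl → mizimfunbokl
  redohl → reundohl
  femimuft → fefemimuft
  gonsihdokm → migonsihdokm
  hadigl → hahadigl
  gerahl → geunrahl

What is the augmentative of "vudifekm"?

mivudifekm

"vudifekm" has second-to-last letter 'k'. The stems whose second-to-last letter is 'k' (gonsihdokm → migonsihdokm, zimfunbokl → mizimfunbokl) add the prefix mi-.
The other patterns: stems whose second-to-last letter is 'h' insert -un- after the first vowel; stems whose second-to-last letter is 'f', 'g' or 'm' repeat the first consonant+vowel as a prefix.
So vudifekm → mivudifekm.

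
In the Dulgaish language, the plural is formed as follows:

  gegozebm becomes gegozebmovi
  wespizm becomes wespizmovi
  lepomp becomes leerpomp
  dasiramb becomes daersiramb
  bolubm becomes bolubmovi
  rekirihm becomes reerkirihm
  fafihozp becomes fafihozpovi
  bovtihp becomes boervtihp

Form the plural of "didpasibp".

wespizm and rekirihm both end in -m yet inflect differently (wespizmovi, reerkirihm), so the final letter is not what conditions the rule; the second-to-last letter is.
"didpasibp" has second-to-last letter 'b'. The stems whose second-to-last letter is 'b' (bolubm → bolubmovi, gegozebm → gegozebmovi) add -ovi.
So didpasibp → didpasibpovi.

didpasibpovi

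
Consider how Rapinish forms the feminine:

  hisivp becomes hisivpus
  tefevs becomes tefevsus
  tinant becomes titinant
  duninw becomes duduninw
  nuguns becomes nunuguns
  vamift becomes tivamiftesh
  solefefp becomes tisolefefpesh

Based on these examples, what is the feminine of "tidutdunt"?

titidutdunt

tefevs and nuguns both end in -s yet inflect differently (tefevsus, nunuguns), so the final letter is not what conditions the rule; the second-to-last letter is.
"tidutdunt" has second-to-last letter 'n'. The stems whose second-to-last letter is 'n' (tinant → titinant, duninw → duduninw, nuguns → nunuguns) repeat the first consonant+vowel as a prefix.
The other patterns: stems whose second-to-last letter is 'v' add -us; stems whose second-to-last letter is 'f' add ti- … -esh around the stem.
So tidutdunt → titidutdunt.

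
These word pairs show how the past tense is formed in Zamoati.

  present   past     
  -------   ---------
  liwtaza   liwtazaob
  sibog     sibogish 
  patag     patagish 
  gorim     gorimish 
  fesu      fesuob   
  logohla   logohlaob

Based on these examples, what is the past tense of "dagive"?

dagiveob

logohla and patag both have last vowel 'a' yet inflect differently (logohlaob, patagish), so the last vowel is not what conditions the rule; whether the stem ends in a vowel or a consonant is.
"dagive" ends in a vowel. The stems ending in a vowel (fesu → fesuob, logohla → logohlaob, liwtaza → liwtazaob) add -ob.
The other pattern: stems ending in a consonant add -ish.
So dagive → dagiveob.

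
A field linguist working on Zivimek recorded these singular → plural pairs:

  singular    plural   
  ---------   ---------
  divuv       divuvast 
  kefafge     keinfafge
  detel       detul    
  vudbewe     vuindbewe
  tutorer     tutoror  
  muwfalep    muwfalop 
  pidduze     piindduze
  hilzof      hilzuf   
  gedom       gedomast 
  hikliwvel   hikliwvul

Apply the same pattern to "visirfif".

kefafge and tutorer both have last vowel 'e' yet inflect differently (keinfafge, tutoror), so the last vowel is not what conditions the rule; the final letter is.
"visirfif" ends in -f. The one such stem in the data (hilzof → hilzuf) changes the last vowel to 'u' (as do detel, hikliwvel), so the same rule applies.
So visirfif → visirfuf.

visirfuf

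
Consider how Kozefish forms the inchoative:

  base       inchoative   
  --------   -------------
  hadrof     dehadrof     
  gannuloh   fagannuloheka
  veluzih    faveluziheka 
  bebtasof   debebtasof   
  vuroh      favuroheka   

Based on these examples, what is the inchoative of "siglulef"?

desiglulef

"siglulef" ends in -f. The stems ending in -f (hadrof → dehadrof, bebtasof → debebtasof) add the prefix de-.
The other pattern: stems ending in -h add fa- … -eka around the stem.
So siglulef → desiglulef.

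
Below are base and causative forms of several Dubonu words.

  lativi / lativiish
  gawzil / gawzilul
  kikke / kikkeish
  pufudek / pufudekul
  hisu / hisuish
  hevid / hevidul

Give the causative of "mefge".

"mefge" ends in a vowel. The stems ending in a vowel (kikke → kikkeish, lativi → lativiish, hisu → hisuish) add -ish.
So mefge → mefgeish.

mefgeish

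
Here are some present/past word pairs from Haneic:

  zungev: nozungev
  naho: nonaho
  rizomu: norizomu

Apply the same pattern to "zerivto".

nozerivto

Every pair shown (zungev → nozungev, naho → nonaho, rizomu → norizomu) follows the same rule: add the prefix no-.
So zerivto → nozerivto.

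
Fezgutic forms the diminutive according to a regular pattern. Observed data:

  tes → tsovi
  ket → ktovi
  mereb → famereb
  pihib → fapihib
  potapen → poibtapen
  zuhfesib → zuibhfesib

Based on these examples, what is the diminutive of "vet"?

vtovi

mereb and zuhfesib both end in -b yet inflect differently (famereb, zuibhfesib), so the final letter is not what conditions the rule; the number of vowels is.
"vet" has 1 vowel. The stems with 1 vowel (tes → tsovi, ket → ktovi) delete the last vowel and add -ovi.
The other patterns: stems with 2 vowels add the prefix fa-; stems with 3 vowels insert -ib- after the first vowel.
So vet → vtovi.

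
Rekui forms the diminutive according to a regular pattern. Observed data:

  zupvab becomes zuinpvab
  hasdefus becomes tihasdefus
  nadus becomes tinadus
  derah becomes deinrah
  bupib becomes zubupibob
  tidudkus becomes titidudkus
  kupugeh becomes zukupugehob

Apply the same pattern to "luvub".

"luvub" has last vowel 'u'. The stems whose last vowel is 'u' (tidudkus → titidudkus, nadus → tinadus, hasdefus → tihasdefus) add the prefix ti-.
So luvub → tiluvub.

tiluvub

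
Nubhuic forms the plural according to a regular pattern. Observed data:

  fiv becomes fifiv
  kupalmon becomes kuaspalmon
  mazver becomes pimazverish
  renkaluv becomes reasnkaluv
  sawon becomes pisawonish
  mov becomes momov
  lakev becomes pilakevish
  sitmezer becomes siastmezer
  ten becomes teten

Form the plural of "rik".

ririk

ten and sawon both end in -n yet inflect differently (teten, pisawonish), so the final letter is not what conditions the rule; the number of vowels is.
"rik" has 1 vowel. The stems with 1 vowel (fiv → fifiv, mov → momov, ten → teten) repeat the first consonant+vowel as a prefix.
The other patterns: stems with 2 vowels add pi- … -ish around the stem; stems with 3 vowels insert -as- after the first vowel.
So rik → ririk.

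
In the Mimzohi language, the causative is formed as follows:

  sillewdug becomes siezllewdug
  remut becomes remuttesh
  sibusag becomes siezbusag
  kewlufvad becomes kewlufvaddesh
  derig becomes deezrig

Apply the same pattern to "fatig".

sillewdug and remut both have last vowel 'u' yet inflect differently (siezllewdug, remuttesh), so the last vowel is not what conditions the rule; the final letter is.
"fatig" ends in -g. The stems ending in -g (sibusag → siezbusag, derig → deezrig, sillewdug → siezllewdug) insert -ez- after the first vowel.
The other pattern: stems ending in -d or -t double the final consonant and add -esh.
So fatig → faeztig.

faeztig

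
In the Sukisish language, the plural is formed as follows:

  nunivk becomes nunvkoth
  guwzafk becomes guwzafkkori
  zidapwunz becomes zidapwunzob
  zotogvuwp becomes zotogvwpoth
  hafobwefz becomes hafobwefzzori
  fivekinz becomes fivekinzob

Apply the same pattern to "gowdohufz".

"gowdohufz" has second-to-last letter 'f'. The stems whose second-to-last letter is 'f' (guwzafk → guwzafkkori, hafobwefz → hafobwefzzori) double the final consonant and add -ori.
The other patterns: stems whose second-to-last letter is 'n' add -ob; stems whose second-to-last letter is 'v' or 'w' delete the last vowel and add -oth.
So gowdohufz → gowdohufzzori.

gowdohufzzori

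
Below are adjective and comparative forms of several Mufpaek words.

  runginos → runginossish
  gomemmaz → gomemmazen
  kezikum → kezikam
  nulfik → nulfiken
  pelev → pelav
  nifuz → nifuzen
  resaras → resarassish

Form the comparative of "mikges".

mikgessish

"mikges" ends in -s. The stems ending in -s (runginos → runginossish, resaras → resarassish) double the final consonant and add -ish.
So mikges → mikgessish.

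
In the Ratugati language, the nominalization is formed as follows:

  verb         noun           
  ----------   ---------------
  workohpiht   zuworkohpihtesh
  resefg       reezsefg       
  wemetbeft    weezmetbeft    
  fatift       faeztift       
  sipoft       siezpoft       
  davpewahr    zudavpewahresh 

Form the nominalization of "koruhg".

zukoruhgesh

sipoft and workohpiht both end in -t yet inflect differently (siezpoft, zuworkohpihtesh), so the final letter is not what conditions the rule; the second-to-last letter is.
"koruhg" has second-to-last letter 'h'. The stems whose second-to-last letter is 'h' (workohpiht → zuworkohpihtesh, davpewahr → zudavpewahresh) add zu- … -esh around the stem.
The other pattern: stems whose second-to-last letter is 'f' insert -ez- after the first vowel.
So koruhg → zukoruhgesh.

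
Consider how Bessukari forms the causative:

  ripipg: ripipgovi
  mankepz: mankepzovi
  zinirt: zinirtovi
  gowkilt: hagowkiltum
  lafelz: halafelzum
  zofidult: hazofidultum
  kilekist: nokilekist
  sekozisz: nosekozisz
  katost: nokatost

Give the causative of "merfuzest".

"merfuzest" has second-to-last letter 's'. The stems whose second-to-last letter is 's' (kilekist → nokilekist, sekozisz → nosekozisz, katost → nokatost) add the prefix no-.
So merfuzest → nomerfuzest.

nomerfuzest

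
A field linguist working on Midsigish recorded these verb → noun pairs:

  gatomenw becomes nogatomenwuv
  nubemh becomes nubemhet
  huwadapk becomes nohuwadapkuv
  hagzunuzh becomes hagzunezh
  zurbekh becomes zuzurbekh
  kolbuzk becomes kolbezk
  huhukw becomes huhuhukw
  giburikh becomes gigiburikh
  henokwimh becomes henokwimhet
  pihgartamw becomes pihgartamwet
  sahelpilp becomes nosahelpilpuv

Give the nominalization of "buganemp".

nubemh and zurbekh both end in -h yet inflect differently (nubemhet, zuzurbekh), so the final letter is not what conditions the rule; the second-to-last letter is.
"buganemp" has second-to-last letter 'm'. The stems whose second-to-last letter is 'm' (nubemh → nubemhet, henokwimh → henokwimhet, pihgartamw → pihgartamwet) add -et.
The other patterns: stems whose second-to-last letter is 'k' repeat the first consonant+vowel as a prefix; stems whose second-to-last letter is 'z' change the last vowel to 'e'; stems whose second-to-last letter is 'l', 'n' or 'p' add no- … -uv around the stem.
So buganemp → buganempet.

buganempet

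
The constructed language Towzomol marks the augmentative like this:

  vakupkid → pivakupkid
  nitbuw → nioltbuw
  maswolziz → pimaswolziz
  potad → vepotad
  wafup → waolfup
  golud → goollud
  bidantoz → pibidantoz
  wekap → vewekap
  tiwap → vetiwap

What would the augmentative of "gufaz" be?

wekap and wafup both end in -p yet inflect differently (vewekap, waolfup), so the final letter is not what conditions the rule; the last vowel is.
"gufaz" has last vowel 'a'. The stems whose last vowel is 'a' (wekap → vewekap, potad → vepotad, tiwap → vetiwap) add the prefix ve-.
So gufaz → vegufaz.

vegufaz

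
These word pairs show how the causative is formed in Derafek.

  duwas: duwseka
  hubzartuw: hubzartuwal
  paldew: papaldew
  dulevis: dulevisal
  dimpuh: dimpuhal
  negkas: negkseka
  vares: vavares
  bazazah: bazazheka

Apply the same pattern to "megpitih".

megpitihal

"megpitih" has last vowel 'i'. The one such stem in the data (dulevis → dulevisal) adds -al, so the same rule applies.
The other patterns: stems whose last vowel is 'a' delete the last vowel and add -eka; stems whose last vowel is 'e' repeat the first consonant+vowel as a prefix.
So megpitih → megpitihal.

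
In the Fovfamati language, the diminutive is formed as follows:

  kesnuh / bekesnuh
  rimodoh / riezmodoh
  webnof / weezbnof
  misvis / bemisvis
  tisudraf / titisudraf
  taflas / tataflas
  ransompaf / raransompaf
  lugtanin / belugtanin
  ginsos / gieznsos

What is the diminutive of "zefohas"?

zezefohas

"zefohas" has last vowel 'a'. The stems whose last vowel is 'a' (tisudraf → titisudraf, taflas → tataflas, ransompaf → raransompaf) repeat the first consonant+vowel as a prefix.
So zefohas → zezefohas.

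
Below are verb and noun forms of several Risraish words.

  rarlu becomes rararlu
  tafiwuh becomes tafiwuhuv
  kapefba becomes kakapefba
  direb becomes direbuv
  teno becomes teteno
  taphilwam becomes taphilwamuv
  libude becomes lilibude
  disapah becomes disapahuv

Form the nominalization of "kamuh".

kapefba and disapah both have last vowel 'a' yet inflect differently (kakapefba, disapahuv), so the last vowel is not what conditions the rule; whether the stem ends in a vowel or a consonant is.
"kamuh" ends in a consonant. The stems ending in a consonant (disapah → disapahuv, tafiwuh → tafiwuhuv, taphilwam → taphilwamuv) add -uv.
The other pattern: stems ending in a vowel repeat the first consonant+vowel as a prefix.
So kamuh → kamuhuv.

kamuhuv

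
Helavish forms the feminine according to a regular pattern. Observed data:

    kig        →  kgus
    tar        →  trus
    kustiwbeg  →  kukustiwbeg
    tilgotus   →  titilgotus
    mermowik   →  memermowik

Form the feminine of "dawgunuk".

dadawgunuk

kig and kustiwbeg both end in -g yet inflect differently (kgus, kukustiwbeg), so the final letter is not what conditions the rule; the number of vowels is.
"dawgunuk" has 3 vowels. The stems with 3 vowels (kustiwbeg → kukustiwbeg, tilgotus → titilgotus, mermowik → memermowik) repeat the first consonant+vowel as a prefix.
The other pattern: stems with 1 vowel delete the last vowel and add -us.
So dawgunuk → dadawgunuk.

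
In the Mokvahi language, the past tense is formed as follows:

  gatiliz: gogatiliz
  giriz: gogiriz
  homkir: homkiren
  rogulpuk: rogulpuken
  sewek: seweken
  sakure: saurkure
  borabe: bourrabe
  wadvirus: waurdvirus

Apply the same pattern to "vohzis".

vourhzis

gatiliz and homkir both have last vowel 'i' yet inflect differently (gogatiliz, homkiren), so the last vowel is not what conditions the rule; the final letter is.
"vohzis" ends in -s. The one such stem in the data (wadvirus → waurdvirus) inserts -ur- after the first vowel (as do sakure, borabe), so the same rule applies.
The other patterns: stems ending in -z add the prefix go-; stems ending in -k or -r add -en.
So vohzis → vourhzis.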